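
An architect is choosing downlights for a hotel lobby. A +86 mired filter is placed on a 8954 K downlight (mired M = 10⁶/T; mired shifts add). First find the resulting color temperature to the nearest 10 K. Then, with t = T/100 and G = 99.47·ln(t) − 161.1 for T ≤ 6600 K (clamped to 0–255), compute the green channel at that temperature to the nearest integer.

229

M_in = 10⁶/8954 = 111.68; M_out = 111.68 + (+86) = 197.68.
T_out = 10⁶/197.68 = 5058.6 K → 5060 K; t = 50.6.
G = 99.47·ln 50.6 − 161.1 = 99.47·3.9240 − 161.1 = 229.215.
Rounded: 229.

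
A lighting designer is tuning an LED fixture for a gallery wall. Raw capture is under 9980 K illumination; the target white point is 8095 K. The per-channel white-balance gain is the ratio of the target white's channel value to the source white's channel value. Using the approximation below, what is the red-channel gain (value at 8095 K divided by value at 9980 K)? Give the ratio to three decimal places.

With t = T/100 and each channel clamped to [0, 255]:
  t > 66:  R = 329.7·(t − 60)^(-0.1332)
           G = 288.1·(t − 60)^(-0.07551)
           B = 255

1.089

At 9980 K (t = 99.8):
  R = 329.7·(99.8 − 60)^(-0.1332) = 329.7·39.8^(-0.1332) = 329.7·0.61220 = 201.843.
At 8095 K (t = 80.95):
  R = 329.7·(80.95 − 60)^(-0.1332) = 329.7·20.95^(-0.1332) = 329.7·0.66683 = 219.855.
Gain = 219.855 / 201.843 = 1.0892 → 1.089.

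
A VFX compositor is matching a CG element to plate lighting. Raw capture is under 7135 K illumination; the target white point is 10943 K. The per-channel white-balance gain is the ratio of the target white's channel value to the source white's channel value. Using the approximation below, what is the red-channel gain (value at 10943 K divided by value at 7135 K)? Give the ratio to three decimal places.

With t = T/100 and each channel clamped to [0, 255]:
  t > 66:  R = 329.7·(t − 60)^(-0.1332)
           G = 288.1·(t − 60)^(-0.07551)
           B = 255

0.822

At 7135 K (t = 71.35):
  R = 329.7·(71.35 − 60)^(-0.1332) = 329.7·11.35^(-0.1332) = 329.7·0.72356 = 238.558.
At 10943 K (t = 109.43):
  R = 329.7·(109.43 − 60)^(-0.1332) = 329.7·49.43^(-0.1332) = 329.7·0.59479 = 196.101.
Gain = 196.101 / 238.558 = 0.8220 → 0.822.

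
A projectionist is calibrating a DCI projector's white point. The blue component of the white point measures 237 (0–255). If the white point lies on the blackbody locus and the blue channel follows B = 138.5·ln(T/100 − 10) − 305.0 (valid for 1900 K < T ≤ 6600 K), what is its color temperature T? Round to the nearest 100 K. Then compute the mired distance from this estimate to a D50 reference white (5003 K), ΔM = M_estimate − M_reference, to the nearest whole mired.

ln(t − 10) = (237 + 305.0) / 138.5 = 3.9134.
t − 10 = e^3.9134 = 50.067, so t = 60.067.
T = 100·t = 6007 K → 6000 K to the nearest 100 K.
M_estimate = 10⁶/6000 = 166.67; M_reference = 10⁶/5003 = 199.88.
ΔM = 166.67 − 199.88 = -33.21 → -33 mireds.

-33 mireds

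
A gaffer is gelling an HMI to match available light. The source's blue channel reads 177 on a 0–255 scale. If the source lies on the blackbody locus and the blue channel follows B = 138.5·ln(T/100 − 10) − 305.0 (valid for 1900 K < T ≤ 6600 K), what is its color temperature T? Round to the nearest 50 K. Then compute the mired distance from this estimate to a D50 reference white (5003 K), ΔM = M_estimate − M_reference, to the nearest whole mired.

ln(t − 10) = (177 + 305.0) / 138.5 = 3.4801.
t − 10 = e^3.4801 = 32.464, so t = 42.464.
T = 100·t = 4246 K → 4250 K to the nearest 50 K.
M_estimate = 10⁶/4250 = 235.29; M_reference = 10⁶/5003 = 199.88.
ΔM = 235.29 − 199.88 = 35.41 → +35 mireds.

+35 mireds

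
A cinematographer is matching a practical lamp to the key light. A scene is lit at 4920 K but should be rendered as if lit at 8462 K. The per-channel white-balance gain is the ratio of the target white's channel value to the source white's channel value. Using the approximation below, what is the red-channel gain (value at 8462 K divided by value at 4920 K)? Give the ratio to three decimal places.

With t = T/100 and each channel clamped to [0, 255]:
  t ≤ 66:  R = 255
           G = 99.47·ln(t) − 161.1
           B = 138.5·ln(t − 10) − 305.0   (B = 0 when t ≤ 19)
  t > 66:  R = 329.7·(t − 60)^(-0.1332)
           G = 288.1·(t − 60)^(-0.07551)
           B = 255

At 4920 K (t = 49.2):
  R = 255 by definition for t ≤ 66.
At 8462 K (t = 84.62):
  R = 329.7·(84.62 − 60)^(-0.1332) = 329.7·24.62^(-0.1332) = 329.7·0.65265 = 215.179.
Gain = 215.179 / 255.000 = 0.8438 → 0.844.

0.844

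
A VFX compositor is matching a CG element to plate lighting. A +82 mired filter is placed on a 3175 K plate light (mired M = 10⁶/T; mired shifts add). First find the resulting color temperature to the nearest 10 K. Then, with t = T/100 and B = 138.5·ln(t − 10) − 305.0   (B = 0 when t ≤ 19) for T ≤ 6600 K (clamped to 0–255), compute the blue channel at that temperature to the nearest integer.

72

M_in = 10⁶/3175 = 314.96; M_out = 314.96 + (+82) = 396.96.
T_out = 10⁶/396.96 = 2519.1 K → 2520 K; t = 25.2.
B = 138.5·ln(25.2 − 10) − 305.0 = 138.5·ln 15.2 − 305.0 = 138.5·2.7213 − 305.0 = 71.899.
Rounded: 72.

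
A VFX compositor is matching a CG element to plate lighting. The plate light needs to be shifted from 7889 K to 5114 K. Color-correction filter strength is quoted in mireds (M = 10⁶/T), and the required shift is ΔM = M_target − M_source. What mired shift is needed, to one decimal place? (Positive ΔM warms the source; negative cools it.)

+68.8 mireds

M_source = 10⁶/7889 = 126.759; M_target = 10⁶/5114 = 195.542.
ΔM = 195.542 − 126.759 = 68.783 → +68.8 mireds, a warming shift.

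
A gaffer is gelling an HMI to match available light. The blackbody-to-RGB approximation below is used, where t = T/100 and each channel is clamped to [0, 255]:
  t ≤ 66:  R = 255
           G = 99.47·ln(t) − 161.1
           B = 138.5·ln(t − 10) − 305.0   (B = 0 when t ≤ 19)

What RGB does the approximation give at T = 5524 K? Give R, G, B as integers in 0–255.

t = 5524/100 = 55.24; the t ≤ 66 branch applies.
R = 255 by definition for t ≤ 66.
G = 99.47·ln 55.24 − 161.1 = 99.47·4.0117 − 161.1 = 237.943.
B = 138.5·ln(55.24 − 10) − 305.0 = 138.5·ln 45.24 − 305.0 = 138.5·3.8120 − 305.0 = 222.959.
Rounded: (255, 238, 223).

R=255, G=238, B=223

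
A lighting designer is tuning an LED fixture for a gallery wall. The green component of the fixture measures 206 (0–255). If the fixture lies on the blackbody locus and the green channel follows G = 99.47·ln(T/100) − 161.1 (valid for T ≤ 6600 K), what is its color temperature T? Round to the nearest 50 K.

4000 K

ln t = (206 + 161.1) / 99.47 = 3.6906.
t = e^3.6906 = 40.067.
T = 100·t = 4007 K → 4000 K to the nearest 50 K.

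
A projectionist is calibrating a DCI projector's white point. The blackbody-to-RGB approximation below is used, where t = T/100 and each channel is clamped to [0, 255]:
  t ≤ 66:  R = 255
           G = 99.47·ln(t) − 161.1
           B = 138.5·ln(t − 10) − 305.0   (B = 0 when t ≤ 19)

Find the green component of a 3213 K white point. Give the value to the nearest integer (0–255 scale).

t = 3213/100 = 32.13; the t ≤ 66 branch applies.
G = 99.47·ln 32.13 − 161.1 = 99.47·3.4698 − 161.1 = 184.040.
Rounded: 184.

184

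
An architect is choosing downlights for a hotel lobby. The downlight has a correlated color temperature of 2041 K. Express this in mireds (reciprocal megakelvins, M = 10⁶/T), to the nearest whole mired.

M = 10⁶ / 2041 = 489.956 → 490 mireds.

490 mireds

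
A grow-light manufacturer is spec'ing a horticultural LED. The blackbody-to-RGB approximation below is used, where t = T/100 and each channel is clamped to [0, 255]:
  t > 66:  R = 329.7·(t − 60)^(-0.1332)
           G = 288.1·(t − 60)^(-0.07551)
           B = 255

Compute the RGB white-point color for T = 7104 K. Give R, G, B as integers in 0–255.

t = 7104/100 = 71.04; the t > 66 branch applies.
R = 329.7·(71.04 − 60)^(-0.1332) = 329.7·11.04^(-0.1332) = 329.7·0.72623 = 239.439.
G = 288.1·(71.04 − 60)^(-0.07551) = 288.1·11.04^(-0.07551) = 288.1·0.83415 = 240.319.
B = 255 by definition for t > 66.
Rounded: (239, 240, 255).

R=239, G=240, B=255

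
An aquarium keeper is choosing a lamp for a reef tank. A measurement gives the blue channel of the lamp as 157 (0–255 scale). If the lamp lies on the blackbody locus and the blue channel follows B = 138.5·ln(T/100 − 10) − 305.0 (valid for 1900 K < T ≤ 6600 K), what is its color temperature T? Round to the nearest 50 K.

ln(t − 10) = (157 + 305.0) / 138.5 = 3.3357.
t − 10 = e^3.3357 = 28.099, so t = 38.099.
T = 100·t = 3810 K → 3800 K to the nearest 50 K.

3800 K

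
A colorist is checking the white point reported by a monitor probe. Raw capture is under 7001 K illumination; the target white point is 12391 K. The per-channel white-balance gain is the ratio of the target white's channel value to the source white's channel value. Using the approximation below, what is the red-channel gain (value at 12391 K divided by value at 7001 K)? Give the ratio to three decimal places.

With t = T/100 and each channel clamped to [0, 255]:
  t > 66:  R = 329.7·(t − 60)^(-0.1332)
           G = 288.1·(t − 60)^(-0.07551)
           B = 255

0.781

At 7001 K (t = 70.01):
  R = 329.7·(70.01 − 60)^(-0.1332) = 329.7·10.01^(-0.1332) = 329.7·0.73577 = 242.583.
At 12391 K (t = 123.91):
  R = 329.7·(123.91 − 60)^(-0.1332) = 329.7·63.91^(-0.1332) = 329.7·0.57478 = 189.503.
Gain = 189.503 / 242.583 = 0.7812 → 0.781.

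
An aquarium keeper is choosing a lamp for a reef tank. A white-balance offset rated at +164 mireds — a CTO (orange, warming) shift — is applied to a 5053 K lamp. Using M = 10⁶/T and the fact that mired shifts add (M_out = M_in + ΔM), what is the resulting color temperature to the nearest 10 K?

M_in = 10⁶/5053 = 197.90 mireds.
M_out = 197.90 + (+164) = 361.90 mireds.
T_out = 10⁶/361.90 = 2763.2 K → 2760 K.

2760 K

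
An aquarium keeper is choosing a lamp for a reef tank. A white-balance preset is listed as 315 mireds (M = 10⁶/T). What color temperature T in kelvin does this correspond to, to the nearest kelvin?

T = 10⁶ / 315 = 3174.60 K → 3175 K.

3175 K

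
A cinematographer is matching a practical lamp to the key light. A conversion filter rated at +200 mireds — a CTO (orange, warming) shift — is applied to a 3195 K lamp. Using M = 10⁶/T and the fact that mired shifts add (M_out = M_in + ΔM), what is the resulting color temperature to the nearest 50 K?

1950 K

M_in = 10⁶/3195 = 312.99 mireds.
M_out = 312.99 + (+200) = 512.99 mireds.
T_out = 10⁶/512.99 = 1949.4 K → 1950 K.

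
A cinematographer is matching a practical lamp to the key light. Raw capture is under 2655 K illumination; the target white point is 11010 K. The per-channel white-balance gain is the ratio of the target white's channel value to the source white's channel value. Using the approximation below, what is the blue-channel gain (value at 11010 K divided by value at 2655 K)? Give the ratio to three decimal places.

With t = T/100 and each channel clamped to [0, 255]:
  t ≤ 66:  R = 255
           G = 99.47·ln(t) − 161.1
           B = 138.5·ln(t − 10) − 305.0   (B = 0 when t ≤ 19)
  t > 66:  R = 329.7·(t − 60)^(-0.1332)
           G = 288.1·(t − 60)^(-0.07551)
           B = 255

At 2655 K (t = 26.55):
  B = 138.5·ln(26.55 − 10) − 305.0 = 138.5·ln 16.55 − 305.0 = 138.5·2.8064 − 305.0 = 83.684.
At 11010 K (t = 110.1):
  B = 255 by definition for t > 66.
Gain = 255.000 / 83.684 = 3.0472 → 3.047.

3.047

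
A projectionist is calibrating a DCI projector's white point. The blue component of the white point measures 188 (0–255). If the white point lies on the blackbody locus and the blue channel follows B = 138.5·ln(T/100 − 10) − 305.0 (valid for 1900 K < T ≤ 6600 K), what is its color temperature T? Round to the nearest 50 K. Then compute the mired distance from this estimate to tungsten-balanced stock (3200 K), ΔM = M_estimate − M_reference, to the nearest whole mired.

-90 mireds

ln(t − 10) = (188 + 305.0) / 138.5 = 3.5596.
t − 10 = e^3.5596 = 35.148, so t = 45.148.
T = 100·t = 4515 K → 4500 K to the nearest 50 K.
M_estimate = 10⁶/4500 = 222.22; M_reference = 10⁶/3200 = 312.50.
ΔM = 222.22 − 312.50 = -90.28 → -90 mireds.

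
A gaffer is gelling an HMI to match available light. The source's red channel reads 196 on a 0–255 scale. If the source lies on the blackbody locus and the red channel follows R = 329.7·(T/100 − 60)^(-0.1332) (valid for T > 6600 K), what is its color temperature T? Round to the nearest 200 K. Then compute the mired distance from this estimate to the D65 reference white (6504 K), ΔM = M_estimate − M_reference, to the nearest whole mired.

-63 mireds

(t − 60)^(-0.1332) = 196/329.7 = 0.59448.
t − 60 = 0.59448^(1/-0.1332) = 0.59448^(-7.508) = 49.621, so t = 109.621.
T = 100·t = 10962 K → 11000 K to the nearest 200 K.
M_estimate = 10⁶/11000 = 90.91; M_reference = 10⁶/6504 = 153.75.
ΔM = 90.91 − 153.75 = -62.84 → -63 mireds.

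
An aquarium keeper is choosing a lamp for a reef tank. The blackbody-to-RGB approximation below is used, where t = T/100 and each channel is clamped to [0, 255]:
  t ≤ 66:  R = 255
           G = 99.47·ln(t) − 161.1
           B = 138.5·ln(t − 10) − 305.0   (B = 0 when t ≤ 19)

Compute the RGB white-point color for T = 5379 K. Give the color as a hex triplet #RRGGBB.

t = 5379/100 = 53.79; the t ≤ 66 branch applies.
R = 255 by definition for t ≤ 66.
G = 99.47·ln 53.79 − 161.1 = 99.47·3.9851 − 161.1 = 235.297.
B = 138.5·ln(53.79 − 10) − 305.0 = 138.5·ln 43.79 − 305.0 = 138.5·3.7794 − 305.0 = 218.448.
Rounded: (255, 235, 218).
In hex: #FFEBDA.

#FFEBDA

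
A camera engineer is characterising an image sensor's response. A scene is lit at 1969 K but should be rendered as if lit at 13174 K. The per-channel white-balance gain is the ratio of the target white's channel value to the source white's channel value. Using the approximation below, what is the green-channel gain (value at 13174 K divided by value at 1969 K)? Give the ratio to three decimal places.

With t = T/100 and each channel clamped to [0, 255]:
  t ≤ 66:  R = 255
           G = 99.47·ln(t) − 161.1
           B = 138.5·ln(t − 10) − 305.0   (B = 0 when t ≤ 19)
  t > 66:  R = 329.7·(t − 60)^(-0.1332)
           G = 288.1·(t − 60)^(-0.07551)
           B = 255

1.542

At 1969 K (t = 19.69):
  G = 99.47·ln 19.69 − 161.1 = 99.47·2.9801 − 161.1 = 135.332.
At 13174 K (t = 131.74):
  G = 288.1·(131.74 − 60)^(-0.07551) = 288.1·71.74^(-0.07551) = 288.1·0.72422 = 208.648.
Gain = 208.648 / 135.332 = 1.5418 → 1.542.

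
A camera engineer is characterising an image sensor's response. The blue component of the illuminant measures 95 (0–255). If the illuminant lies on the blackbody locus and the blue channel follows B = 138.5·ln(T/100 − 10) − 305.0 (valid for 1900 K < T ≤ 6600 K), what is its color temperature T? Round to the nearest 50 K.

ln(t − 10) = (95 + 305.0) / 138.5 = 2.8881.
t − 10 = e^2.8881 = 17.959, so t = 27.959.
T = 100·t = 2796 K → 2800 K to the nearest 50 K.

2800 K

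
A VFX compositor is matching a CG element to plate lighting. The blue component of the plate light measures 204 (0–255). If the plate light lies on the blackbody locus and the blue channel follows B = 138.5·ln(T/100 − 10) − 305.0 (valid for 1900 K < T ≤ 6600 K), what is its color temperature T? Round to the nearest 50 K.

4950 K

ln(t − 10) = (204 + 305.0) / 138.5 = 3.6751.
t − 10 = e^3.6751 = 39.452, so t = 49.452.
T = 100·t = 4945 K → 4950 K to the nearest 50 K.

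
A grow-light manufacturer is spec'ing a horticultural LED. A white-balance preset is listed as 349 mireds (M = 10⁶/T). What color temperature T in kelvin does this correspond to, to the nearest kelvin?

T = 10⁶ / 349 = 2865.33 K → 2865 K.

2865 K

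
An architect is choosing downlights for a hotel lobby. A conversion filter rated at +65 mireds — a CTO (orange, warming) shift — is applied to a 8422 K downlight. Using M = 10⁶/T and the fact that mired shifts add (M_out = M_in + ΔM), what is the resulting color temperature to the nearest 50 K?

M_in = 10⁶/8422 = 118.74 mireds.
M_out = 118.74 + (+65) = 183.74 mireds.
T_out = 10⁶/183.74 = 5442.6 K → 5450 K.

5450 K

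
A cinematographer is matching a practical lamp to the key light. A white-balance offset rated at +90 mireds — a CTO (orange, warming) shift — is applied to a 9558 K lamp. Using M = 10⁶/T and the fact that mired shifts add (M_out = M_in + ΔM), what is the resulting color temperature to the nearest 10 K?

M_in = 10⁶/9558 = 104.62 mireds.
M_out = 104.62 + (+90) = 194.62 mireds.
T_out = 10⁶/194.62 = 5138.1 K → 5140 K.

5140 K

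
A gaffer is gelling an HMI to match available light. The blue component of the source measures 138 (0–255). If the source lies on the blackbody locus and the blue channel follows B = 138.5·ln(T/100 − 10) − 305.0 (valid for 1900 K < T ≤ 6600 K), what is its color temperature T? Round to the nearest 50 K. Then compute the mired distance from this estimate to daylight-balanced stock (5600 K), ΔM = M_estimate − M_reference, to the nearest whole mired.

ln(t − 10) = (138 + 305.0) / 138.5 = 3.1986.
t − 10 = e^3.1986 = 24.497, so t = 34.497.
T = 100·t = 3450 K → 3450 K to the nearest 50 K.
M_estimate = 10⁶/3450 = 289.86; M_reference = 10⁶/5600 = 178.57.
ΔM = 289.86 − 178.57 = 111.28 → +111 mireds.

+111 mireds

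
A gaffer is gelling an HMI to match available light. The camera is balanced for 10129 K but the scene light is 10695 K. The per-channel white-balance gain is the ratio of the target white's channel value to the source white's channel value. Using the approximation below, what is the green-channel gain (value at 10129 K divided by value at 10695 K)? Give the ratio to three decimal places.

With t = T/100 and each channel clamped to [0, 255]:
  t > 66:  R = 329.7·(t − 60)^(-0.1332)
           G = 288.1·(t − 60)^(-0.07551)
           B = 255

At 10695 K (t = 106.95):
  G = 288.1·(106.95 − 60)^(-0.07551) = 288.1·46.95^(-0.07551) = 288.1·0.74778 = 215.436.
At 10129 K (t = 101.29):
  G = 288.1·(101.29 − 60)^(-0.07551) = 288.1·41.29^(-0.07551) = 288.1·0.75507 = 217.536.
Gain = 217.536 / 215.436 = 1.0097 → 1.010.

1.010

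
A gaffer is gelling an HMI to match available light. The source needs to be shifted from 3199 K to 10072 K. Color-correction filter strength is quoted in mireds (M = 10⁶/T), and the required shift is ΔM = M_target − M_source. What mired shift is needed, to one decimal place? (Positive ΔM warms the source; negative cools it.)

-213.3 mireds

M_source = 10⁶/3199 = 312.598; M_target = 10⁶/10072 = 99.285.
ΔM = 99.285 − 312.598 = -213.313 → -213.3 mireds, a cooling shift.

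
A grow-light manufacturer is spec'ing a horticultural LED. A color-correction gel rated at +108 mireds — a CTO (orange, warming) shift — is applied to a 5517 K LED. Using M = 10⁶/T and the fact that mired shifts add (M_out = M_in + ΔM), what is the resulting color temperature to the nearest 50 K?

M_in = 10⁶/5517 = 181.26 mireds.
M_out = 181.26 + (+108) = 289.26 mireds.
T_out = 10⁶/289.26 = 3457.1 K → 3450 K.

3450 K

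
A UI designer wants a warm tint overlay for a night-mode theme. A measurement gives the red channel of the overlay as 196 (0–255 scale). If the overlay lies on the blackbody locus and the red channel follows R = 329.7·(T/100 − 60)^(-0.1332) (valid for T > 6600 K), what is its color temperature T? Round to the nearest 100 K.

(t − 60)^(-0.1332) = 196/329.7 = 0.59448.
t − 60 = 0.59448^(1/-0.1332) = 0.59448^(-7.508) = 49.621, so t = 109.621.
T = 100·t = 10962 K → 11000 K to the nearest 100 K.

11000 K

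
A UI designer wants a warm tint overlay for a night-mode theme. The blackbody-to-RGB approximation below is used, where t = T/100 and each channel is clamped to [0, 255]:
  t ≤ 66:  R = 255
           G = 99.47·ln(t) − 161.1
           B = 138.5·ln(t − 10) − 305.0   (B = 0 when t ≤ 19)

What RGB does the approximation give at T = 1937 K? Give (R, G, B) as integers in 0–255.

t = 1937/100 = 19.37; the t ≤ 66 branch applies.
R = 255 by definition for t ≤ 66.
G = 99.47·ln 19.37 − 161.1 = 99.47·2.9637 − 161.1 = 133.702.
B = 138.5·ln(19.37 − 10) − 305.0 = 138.5·ln 9.37 − 305.0 = 138.5·2.2375 − 305.0 = 4.896.
Rounded: (255, 134, 5).

(255, 134, 5)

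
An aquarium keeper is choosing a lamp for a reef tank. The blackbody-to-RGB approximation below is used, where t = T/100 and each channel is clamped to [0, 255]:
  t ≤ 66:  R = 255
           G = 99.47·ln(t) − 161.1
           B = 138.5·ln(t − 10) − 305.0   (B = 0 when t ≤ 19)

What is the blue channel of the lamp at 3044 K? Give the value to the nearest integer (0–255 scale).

113

t = 3044/100 = 30.44; the t ≤ 66 branch applies.
B = 138.5·ln(30.44 − 10) − 305.0 = 138.5·ln 20.44 − 305.0 = 138.5·3.0175 − 305.0 = 112.923.
Rounded: 113.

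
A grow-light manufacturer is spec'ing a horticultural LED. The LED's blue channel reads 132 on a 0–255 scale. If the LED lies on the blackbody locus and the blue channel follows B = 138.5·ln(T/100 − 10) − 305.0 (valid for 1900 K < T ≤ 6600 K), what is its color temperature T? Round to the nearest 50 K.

3350 K

ln(t − 10) = (132 + 305.0) / 138.5 = 3.1552.
t − 10 = e^3.1552 = 23.459, so t = 33.459.
T = 100·t = 3346 K → 3350 K to the nearest 50 K.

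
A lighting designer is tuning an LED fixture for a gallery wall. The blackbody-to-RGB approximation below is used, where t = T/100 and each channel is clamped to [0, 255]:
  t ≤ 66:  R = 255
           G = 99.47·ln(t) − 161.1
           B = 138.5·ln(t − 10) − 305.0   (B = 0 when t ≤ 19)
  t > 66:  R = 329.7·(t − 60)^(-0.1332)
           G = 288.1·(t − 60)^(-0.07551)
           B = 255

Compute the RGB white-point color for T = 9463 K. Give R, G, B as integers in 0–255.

R=206, G=220, B=255

t = 9463/100 = 94.63; the t > 66 branch applies.
R = 329.7·(94.63 − 60)^(-0.1332) = 329.7·34.63^(-0.1332) = 329.7·0.62366 = 205.619.
G = 288.1·(94.63 − 60)^(-0.07551) = 288.1·34.63^(-0.07551) = 288.1·0.76517 = 220.444.
B = 255 by definition for t > 66.
Rounded: (206, 220, 255).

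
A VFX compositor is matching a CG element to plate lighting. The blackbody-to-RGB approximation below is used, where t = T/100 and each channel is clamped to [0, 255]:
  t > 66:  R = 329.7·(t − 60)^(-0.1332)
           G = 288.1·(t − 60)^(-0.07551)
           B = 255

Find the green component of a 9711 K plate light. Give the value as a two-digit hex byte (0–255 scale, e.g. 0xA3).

0xDB

t = 9711/100 = 97.11; the t > 66 branch applies.
G = 288.1·(97.11 − 60)^(-0.07551) = 288.1·37.11^(-0.07551) = 288.1·0.76118 = 219.296.
Rounded: 219; in hex, 0xDB.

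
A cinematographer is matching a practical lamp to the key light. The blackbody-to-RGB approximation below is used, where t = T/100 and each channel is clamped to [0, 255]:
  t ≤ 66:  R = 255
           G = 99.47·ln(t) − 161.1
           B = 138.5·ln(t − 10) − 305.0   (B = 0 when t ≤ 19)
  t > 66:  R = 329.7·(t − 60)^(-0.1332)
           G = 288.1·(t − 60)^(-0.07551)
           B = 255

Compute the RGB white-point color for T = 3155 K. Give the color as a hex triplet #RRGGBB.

t = 3155/100 = 31.55; the t ≤ 66 branch applies.
R = 255 by definition for t ≤ 66.
G = 99.47·ln 31.55 − 161.1 = 99.47·3.4516 − 161.1 = 182.228.
B = 138.5·ln(31.55 − 10) − 305.0 = 138.5·ln 21.55 − 305.0 = 138.5·3.0704 − 305.0 = 120.247.
Rounded: (255, 182, 120).
In hex: #FFB678.

#FFB678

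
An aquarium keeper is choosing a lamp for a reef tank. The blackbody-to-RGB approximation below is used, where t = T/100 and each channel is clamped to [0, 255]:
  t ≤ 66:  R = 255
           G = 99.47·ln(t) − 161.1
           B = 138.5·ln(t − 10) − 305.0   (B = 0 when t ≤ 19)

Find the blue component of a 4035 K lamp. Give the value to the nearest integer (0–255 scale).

t = 4035/100 = 40.35; the t ≤ 66 branch applies.
B = 138.5·ln(40.35 − 10) − 305.0 = 138.5·ln 30.35 − 305.0 = 138.5·3.4128 − 305.0 = 167.672.
Rounded: 168.

168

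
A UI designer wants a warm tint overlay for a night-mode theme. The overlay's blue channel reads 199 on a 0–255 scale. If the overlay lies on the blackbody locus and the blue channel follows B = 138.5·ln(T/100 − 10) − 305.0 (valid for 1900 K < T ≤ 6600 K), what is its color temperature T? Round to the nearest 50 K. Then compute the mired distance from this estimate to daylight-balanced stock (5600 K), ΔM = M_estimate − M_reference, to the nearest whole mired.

+30 mireds

ln(t − 10) = (199 + 305.0) / 138.5 = 3.6390.
t − 10 = e^3.6390 = 38.053, so t = 48.053.
T = 100·t = 4805 K → 4800 K to the nearest 50 K.
M_estimate = 10⁶/4800 = 208.33; M_reference = 10⁶/5600 = 178.57.
ΔM = 208.33 − 178.57 = 29.76 → +30 mireds.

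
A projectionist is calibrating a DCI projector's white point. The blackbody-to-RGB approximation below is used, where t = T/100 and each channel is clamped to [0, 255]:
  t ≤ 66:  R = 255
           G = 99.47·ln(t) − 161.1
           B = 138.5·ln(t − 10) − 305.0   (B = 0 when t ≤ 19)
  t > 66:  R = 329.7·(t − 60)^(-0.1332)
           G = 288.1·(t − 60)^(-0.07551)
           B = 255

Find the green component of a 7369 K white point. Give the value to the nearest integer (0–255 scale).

236

t = 7369/100 = 73.69; the t > 66 branch applies.
G = 288.1·(73.69 − 60)^(-0.07551) = 288.1·13.69^(-0.07551) = 288.1·0.82071 = 236.447.
Rounded: 236.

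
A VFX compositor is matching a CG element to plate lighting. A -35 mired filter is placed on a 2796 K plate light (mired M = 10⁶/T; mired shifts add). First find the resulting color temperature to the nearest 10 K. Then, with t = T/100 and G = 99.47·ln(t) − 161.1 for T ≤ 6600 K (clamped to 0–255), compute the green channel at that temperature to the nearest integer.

180

M_in = 10⁶/2796 = 357.65; M_out = 357.65 + (-35) = 322.65.
T_out = 10⁶/322.65 = 3099.3 K → 3100 K; t = 31.
G = 99.47·ln 31 − 161.1 = 99.47·3.4340 − 161.1 = 180.479.
Rounded: 180.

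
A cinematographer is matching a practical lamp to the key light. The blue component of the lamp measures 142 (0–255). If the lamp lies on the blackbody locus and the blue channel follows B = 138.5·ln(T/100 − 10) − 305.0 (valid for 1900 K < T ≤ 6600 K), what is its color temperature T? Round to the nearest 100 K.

ln(t − 10) = (142 + 305.0) / 138.5 = 3.2274.
t − 10 = e^3.2274 = 25.215, so t = 35.215.
T = 100·t = 3521 K → 3500 K to the nearest 100 K.

3500 K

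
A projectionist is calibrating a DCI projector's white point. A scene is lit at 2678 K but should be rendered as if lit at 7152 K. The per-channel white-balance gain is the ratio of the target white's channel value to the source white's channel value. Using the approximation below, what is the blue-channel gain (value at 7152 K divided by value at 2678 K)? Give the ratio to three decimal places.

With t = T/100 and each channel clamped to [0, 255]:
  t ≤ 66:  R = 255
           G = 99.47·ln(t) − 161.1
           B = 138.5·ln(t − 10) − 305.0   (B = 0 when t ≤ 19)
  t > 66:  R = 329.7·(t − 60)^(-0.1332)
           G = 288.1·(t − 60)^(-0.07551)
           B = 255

At 2678 K (t = 26.78):
  B = 138.5·ln(26.78 − 10) − 305.0 = 138.5·ln 16.78 − 305.0 = 138.5·2.8202 − 305.0 = 85.596.
At 7152 K (t = 71.52):
  B = 255 by definition for t > 66.
Gain = 255.000 / 85.596 = 2.9791 → 2.979.

2.979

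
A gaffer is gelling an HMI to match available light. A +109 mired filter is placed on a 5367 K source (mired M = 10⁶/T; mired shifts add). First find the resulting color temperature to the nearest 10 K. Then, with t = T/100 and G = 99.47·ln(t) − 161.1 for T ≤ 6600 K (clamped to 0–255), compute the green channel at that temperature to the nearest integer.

M_in = 10⁶/5367 = 186.32; M_out = 186.32 + (+109) = 295.32.
T_out = 10⁶/295.32 = 3386.1 K → 3390 K; t = 33.9.
G = 99.47·ln 33.9 − 161.1 = 99.47·3.5234 − 161.1 = 189.374.
Rounded: 189.

189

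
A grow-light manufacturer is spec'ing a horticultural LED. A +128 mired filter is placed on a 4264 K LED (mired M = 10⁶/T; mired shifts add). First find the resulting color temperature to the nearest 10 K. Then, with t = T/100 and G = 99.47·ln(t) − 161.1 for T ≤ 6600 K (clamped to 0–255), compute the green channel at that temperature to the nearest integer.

169

M_in = 10⁶/4264 = 234.52; M_out = 234.52 + (+128) = 362.52.
T_out = 10⁶/362.52 = 2758.5 K → 2760 K; t = 27.6.
G = 99.47·ln 27.6 − 161.1 = 99.47·3.3178 − 161.1 = 168.923.
Rounded: 169.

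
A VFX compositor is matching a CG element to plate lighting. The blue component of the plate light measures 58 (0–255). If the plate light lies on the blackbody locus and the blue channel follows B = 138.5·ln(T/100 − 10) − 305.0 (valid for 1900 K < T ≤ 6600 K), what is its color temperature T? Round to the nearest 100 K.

2400 K

ln(t − 10) = (58 + 305.0) / 138.5 = 2.6209.
t − 10 = e^2.6209 = 13.749, so t = 23.749.
T = 100·t = 2375 K → 2400 K to the nearest 100 K.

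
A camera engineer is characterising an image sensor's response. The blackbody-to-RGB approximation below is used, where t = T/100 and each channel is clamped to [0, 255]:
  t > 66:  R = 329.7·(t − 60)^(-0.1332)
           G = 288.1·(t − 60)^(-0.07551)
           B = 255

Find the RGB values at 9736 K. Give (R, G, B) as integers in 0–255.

t = 9736/100 = 97.36; the t > 66 branch applies.
R = 329.7·(97.36 − 60)^(-0.1332) = 329.7·37.36^(-0.1332) = 329.7·0.61738 = 203.552.
G = 288.1·(97.36 − 60)^(-0.07551) = 288.1·37.36^(-0.07551) = 288.1·0.76079 = 219.185.
B = 255 by definition for t > 66.
Rounded: (204, 219, 255).

(204, 219, 255)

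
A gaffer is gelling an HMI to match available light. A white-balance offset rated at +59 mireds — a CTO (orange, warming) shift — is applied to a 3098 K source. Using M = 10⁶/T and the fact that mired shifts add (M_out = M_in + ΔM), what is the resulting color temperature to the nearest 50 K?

2600 K

M_in = 10⁶/3098 = 322.79 mireds.
M_out = 322.79 + (+59) = 381.79 mireds.
T_out = 10⁶/381.79 = 2619.2 K → 2600 K.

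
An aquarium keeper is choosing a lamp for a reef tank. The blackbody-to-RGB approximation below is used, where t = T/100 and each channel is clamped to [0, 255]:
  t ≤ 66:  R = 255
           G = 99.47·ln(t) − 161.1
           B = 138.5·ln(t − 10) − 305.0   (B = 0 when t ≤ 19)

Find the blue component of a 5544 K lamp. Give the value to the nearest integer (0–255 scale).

t = 5544/100 = 55.44; the t ≤ 66 branch applies.
B = 138.5·ln(55.44 − 10) − 305.0 = 138.5·ln 45.44 − 305.0 = 138.5·3.8164 − 305.0 = 223.570.
Rounded: 224.

224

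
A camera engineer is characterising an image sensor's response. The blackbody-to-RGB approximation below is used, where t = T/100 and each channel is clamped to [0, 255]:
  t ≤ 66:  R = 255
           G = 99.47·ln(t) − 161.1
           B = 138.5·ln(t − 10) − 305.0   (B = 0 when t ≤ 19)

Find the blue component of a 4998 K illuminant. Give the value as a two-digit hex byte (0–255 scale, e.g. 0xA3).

0xCE

t = 4998/100 = 49.98; the t ≤ 66 branch applies.
B = 138.5·ln(49.98 − 10) − 305.0 = 138.5·ln 39.98 − 305.0 = 138.5·3.6884 − 305.0 = 205.841.
Rounded: 206; in hex, 0xCE.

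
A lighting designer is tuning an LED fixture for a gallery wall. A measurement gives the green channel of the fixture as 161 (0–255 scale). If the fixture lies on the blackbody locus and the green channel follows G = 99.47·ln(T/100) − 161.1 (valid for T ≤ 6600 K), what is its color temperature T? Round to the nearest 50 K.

ln t = (161 + 161.1) / 99.47 = 3.2382.
t = e^3.2382 = 25.487.
T = 100·t = 2549 K → 2550 K to the nearest 50 K.

2550 K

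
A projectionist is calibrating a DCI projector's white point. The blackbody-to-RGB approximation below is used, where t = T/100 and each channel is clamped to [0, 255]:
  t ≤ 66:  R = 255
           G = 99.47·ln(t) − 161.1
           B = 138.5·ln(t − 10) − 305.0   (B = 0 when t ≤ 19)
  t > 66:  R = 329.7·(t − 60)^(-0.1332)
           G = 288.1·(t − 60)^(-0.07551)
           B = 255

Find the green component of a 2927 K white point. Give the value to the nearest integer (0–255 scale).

175

t = 2927/100 = 29.27; the t ≤ 66 branch applies.
G = 99.47·ln 29.27 − 161.1 = 99.47·3.3766 − 161.1 = 174.767.
Rounded: 175.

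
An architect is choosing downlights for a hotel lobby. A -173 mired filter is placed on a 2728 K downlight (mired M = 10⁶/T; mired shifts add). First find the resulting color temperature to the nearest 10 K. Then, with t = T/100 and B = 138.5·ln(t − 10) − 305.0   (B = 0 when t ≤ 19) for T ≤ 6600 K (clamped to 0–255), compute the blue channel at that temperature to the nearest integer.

M_in = 10⁶/2728 = 366.57; M_out = 366.57 + (-173) = 193.57.
T_out = 10⁶/193.57 = 5166.1 K → 5170 K; t = 51.7.
B = 138.5·ln(51.7 − 10) − 305.0 = 138.5·ln 41.7 − 305.0 = 138.5·3.7305 − 305.0 = 211.674.
Rounded: 212.

212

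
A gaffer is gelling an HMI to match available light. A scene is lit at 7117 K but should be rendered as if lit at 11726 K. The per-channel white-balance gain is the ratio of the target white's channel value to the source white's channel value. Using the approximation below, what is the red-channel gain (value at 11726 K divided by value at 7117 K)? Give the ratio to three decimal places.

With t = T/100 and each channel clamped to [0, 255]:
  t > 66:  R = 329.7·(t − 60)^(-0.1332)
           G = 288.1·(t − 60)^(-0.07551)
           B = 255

0.804

At 7117 K (t = 71.17):
  R = 329.7·(71.17 − 60)^(-0.1332) = 329.7·11.17^(-0.1332) = 329.7·0.72510 = 239.066.
At 11726 K (t = 117.26):
  R = 329.7·(117.26 − 60)^(-0.1332) = 329.7·57.26^(-0.1332) = 329.7·0.58325 = 192.297.
Gain = 192.297 / 239.066 = 0.8044 → 0.804.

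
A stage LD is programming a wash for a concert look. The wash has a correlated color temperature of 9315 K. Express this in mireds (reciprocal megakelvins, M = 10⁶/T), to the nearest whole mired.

M = 10⁶ / 9315 = 107.354 → 107 mireds.

107 mireds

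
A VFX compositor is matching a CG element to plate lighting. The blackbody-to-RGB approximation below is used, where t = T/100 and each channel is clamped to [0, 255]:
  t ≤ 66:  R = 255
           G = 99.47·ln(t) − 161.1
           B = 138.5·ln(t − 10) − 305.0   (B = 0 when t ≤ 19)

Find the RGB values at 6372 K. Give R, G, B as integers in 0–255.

R=255, G=252, B=247

t = 6372/100 = 63.72; the t ≤ 66 branch applies.
R = 255 by definition for t ≤ 66.
G = 99.47·ln 63.72 − 161.1 = 99.47·4.1545 − 161.1 = 252.148.
B = 138.5·ln(63.72 − 10) − 305.0 = 138.5·ln 53.72 − 305.0 = 138.5·3.9838 − 305.0 = 246.754.
Rounded: (255, 252, 247).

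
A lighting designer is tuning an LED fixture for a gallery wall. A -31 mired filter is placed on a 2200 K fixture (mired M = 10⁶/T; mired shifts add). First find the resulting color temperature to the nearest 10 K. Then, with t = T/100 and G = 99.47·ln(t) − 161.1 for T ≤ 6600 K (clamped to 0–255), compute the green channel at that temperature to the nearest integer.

153

M_in = 10⁶/2200 = 454.55; M_out = 454.55 + (-31) = 423.55.
T_out = 10⁶/423.55 = 2361.0 K → 2360 K; t = 23.6.
G = 99.47·ln 23.6 − 161.1 = 99.47·3.1612 − 161.1 = 153.349.
Rounded: 153.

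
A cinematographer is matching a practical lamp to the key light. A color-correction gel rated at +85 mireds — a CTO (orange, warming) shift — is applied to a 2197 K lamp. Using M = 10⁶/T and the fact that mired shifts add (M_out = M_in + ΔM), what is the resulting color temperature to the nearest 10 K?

1850 K

M_in = 10⁶/2197 = 455.17 mireds.
M_out = 455.17 + (+85) = 540.17 mireds.
T_out = 10⁶/540.17 = 1851.3 K → 1850 K.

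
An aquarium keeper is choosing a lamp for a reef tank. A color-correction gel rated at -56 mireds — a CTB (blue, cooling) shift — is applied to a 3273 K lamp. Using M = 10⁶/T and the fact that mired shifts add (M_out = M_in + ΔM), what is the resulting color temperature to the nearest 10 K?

M_in = 10⁶/3273 = 305.53 mireds.
M_out = 305.53 + (-56) = 249.53 mireds.
T_out = 10⁶/249.53 = 4007.5 K → 4010 K.

4010 K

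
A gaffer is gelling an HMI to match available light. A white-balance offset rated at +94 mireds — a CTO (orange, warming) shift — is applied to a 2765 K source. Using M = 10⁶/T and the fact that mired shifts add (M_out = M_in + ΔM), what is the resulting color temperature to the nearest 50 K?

M_in = 10⁶/2765 = 361.66 mireds.
M_out = 361.66 + (+94) = 455.66 mireds.
T_out = 10⁶/455.66 = 2194.6 K → 2200 K.

2200 K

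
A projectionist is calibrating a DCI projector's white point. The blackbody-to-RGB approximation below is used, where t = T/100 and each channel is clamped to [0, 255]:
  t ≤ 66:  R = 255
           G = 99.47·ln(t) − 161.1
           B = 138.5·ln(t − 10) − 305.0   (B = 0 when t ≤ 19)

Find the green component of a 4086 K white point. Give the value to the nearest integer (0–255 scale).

t = 4086/100 = 40.86; the t ≤ 66 branch applies.
G = 99.47·ln 40.86 − 161.1 = 99.47·3.7102 − 161.1 = 207.949.
Rounded: 208.

208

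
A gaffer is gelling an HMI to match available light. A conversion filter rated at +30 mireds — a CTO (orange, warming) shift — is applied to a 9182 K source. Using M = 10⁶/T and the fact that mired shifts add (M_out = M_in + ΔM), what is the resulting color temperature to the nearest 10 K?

7200 K

M_in = 10⁶/9182 = 108.91 mireds.
M_out = 108.91 + (+30) = 138.91 mireds.
T_out = 10⁶/138.91 = 7199.0 K → 7200 K.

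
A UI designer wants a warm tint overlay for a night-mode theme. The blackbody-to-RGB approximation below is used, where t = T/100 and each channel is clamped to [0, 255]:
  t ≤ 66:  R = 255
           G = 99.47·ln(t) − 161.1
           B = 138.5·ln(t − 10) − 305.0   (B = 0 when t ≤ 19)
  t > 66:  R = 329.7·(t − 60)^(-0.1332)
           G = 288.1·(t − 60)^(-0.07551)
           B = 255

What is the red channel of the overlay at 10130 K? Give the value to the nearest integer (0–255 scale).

t = 10130/100 = 101.3; the t > 66 branch applies.
R = 329.7·(101.3 − 60)^(-0.1332) = 329.7·41.3^(-0.1332) = 329.7·0.60919 = 200.851.
Rounded: 201.

201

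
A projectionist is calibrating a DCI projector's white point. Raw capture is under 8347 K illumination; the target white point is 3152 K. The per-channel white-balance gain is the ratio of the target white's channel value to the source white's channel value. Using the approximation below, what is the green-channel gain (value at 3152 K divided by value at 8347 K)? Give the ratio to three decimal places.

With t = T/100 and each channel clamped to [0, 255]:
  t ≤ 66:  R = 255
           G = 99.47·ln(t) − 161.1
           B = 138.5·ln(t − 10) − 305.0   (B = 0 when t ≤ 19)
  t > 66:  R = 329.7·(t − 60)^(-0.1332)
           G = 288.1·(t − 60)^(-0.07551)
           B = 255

At 8347 K (t = 83.47):
  G = 288.1·(83.47 − 60)^(-0.07551) = 288.1·23.47^(-0.07551) = 288.1·0.78798 = 227.016.
At 3152 K (t = 31.52):
  G = 99.47·ln 31.52 − 161.1 = 99.47·3.4506 − 161.1 = 182.133.
Gain = 182.133 / 227.016 = 0.8023 → 0.802.

0.802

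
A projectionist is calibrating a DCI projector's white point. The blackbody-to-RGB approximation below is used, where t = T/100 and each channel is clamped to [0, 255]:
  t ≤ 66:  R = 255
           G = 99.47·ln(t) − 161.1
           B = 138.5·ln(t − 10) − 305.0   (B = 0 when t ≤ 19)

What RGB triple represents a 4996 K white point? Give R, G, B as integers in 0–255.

R=255, G=228, B=206

t = 4996/100 = 49.96; the t ≤ 66 branch applies.
R = 255 by definition for t ≤ 66.
G = 99.47·ln 49.96 − 161.1 = 99.47·3.9112 − 161.1 = 227.949.
B = 138.5·ln(49.96 − 10) − 305.0 = 138.5·ln 39.96 − 305.0 = 138.5·3.6879 − 305.0 = 205.771.
Rounded: (255, 228, 206).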